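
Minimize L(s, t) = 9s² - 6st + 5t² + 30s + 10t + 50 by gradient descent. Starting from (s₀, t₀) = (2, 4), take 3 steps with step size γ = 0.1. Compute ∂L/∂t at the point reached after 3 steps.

∇L = (18s - 6t + 30, -6s + 10t + 10)
Step 1: at (2, 4), ∇L = (42, 38) → (2, 4) − 0.1·(42, 38) = (-2.2, 0.2)
Step 2: at (-2.2, 0.2), ∇L = (-10.8, 25.2) → (-2.2, 0.2) − 0.1·(-10.8, 25.2) = (-1.12, -2.32)
Step 3: at (-1.12, -2.32), ∇L = (23.76, -6.48) → (-1.12, -2.32) − 0.1·(23.76, -6.48) = (-3.496, -1.672)
∂L/∂t at (-3.496, -1.672) = 14.256

14.256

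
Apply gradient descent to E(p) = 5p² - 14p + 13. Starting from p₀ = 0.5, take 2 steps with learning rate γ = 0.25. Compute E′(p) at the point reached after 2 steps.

E′(p) = 10p - 14
p₁ = 0.5 − 0.25·(-9) = 2.75
p₂ = 2.75 − 0.25·13.5 = -0.625
E′(p) at (-0.625) = -20.25

-20.25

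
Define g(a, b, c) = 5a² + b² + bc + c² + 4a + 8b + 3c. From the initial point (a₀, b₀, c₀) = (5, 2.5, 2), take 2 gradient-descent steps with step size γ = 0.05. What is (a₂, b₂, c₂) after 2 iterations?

∇g = (10a + 4, 2b + c + 8, b + 2c + 3)
Step 1: at (5, 2.5, 2), ∇g = (54, 15, 9.5) → (5, 2.5, 2) − 0.05·(54, 15, 9.5) = (2.3, 1.75, 1.525)
Step 2: at (2.3, 1.75, 1.525), ∇g = (27, 13.025, 7.8) → (2.3, 1.75, 1.525) − 0.05·(27, 13.025, 7.8) = (0.95, 1.09875, 1.135)

(0.95, 1.09875, 1.135)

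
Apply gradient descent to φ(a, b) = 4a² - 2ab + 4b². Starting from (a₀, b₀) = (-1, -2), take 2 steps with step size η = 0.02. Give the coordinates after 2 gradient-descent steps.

∇φ = (8a - 2b, -2a + 8b)
Step 1: at (-1, -2), ∇φ = (-4, -14) → (-1, -2) − 0.02·(-4, -14) = (-0.92, -1.72)
Step 2: at (-0.92, -1.72), ∇φ = (-3.92, -11.92) → (-0.92, -1.72) − 0.02·(-3.92, -11.92) = (-0.8416, -1.4816)

(-0.8416, -1.4816)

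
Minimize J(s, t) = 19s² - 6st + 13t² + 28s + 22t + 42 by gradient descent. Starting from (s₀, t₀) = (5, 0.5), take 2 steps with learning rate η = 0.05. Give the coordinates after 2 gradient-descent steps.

(3.85, -2.9)

∇J = (38s - 6t + 28, -6s + 26t + 22)
Step 1: at (5, 0.5), ∇J = (215, 5) → (5, 0.5) − 0.05·(215, 5) = (-5.75, 0.25)
Step 2: at (-5.75, 0.25), ∇J = (-192, 63) → (-5.75, 0.25) − 0.05·(-192, 63) = (3.85, -2.9)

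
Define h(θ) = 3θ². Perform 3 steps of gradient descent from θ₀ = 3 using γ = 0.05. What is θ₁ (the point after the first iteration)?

2.1

h′(θ) = 6θ
θ₁ = 3 − 0.05·18 = 2.1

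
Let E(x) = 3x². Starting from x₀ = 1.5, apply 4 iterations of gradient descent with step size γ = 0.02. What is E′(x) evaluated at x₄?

E′(x) = 6x
Step 1: E′(1.5) = 9; x₁ = 1.5 − 0.02·9 = 1.32
Step 2: E′(1.32) = 7.92; x₂ = 1.32 − 0.02·7.92 = 1.1616
Step 3: E′(1.1616) = 6.9696; x₃ = 1.1616 − 0.02·6.9696 = 1.022208
Step 4: E′(1.022208) = 6.133248; x₄ = 1.022208 − 0.02·6.133248 = 0.89954304
E′(x) at (0.89954304) = 5.39725824

5.39725824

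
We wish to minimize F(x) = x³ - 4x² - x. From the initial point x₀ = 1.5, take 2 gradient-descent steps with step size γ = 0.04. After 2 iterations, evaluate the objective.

F′(x) = 3x² - 8x - 1
x₁ = 1.5 − 0.04·(-6.25) = 1.75
x₂ = 1.75 − 0.04·(-5.8125) = 1.9825
F(1.9825) = -9.911892859375

-9.911892859375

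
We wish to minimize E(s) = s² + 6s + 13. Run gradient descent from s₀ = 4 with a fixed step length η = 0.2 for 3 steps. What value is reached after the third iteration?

-1.488

E′(s) = 2s + 6
Step 1: E′(4) = 14; s₁ = 4 − 0.2·14 = 1.2
Step 2: E′(1.2) = 8.4; s₂ = 1.2 − 0.2·8.4 = -0.48
Step 3: E′(-0.48) = 5.04; s₃ = -0.48 − 0.2·5.04 = -1.488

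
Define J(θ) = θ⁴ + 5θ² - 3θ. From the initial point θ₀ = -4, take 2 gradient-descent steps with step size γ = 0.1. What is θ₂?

-6949.2916

J′(θ) = 4θ³ + 10θ - 3
θ₁ = -4 − 0.1·(-299) = 25.9
θ₂ = 25.9 − 0.1·69751.916 = -6949.2916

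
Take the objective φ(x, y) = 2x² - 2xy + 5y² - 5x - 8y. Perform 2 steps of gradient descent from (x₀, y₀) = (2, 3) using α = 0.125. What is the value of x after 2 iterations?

2

∇φ = (4x - 2y - 5, -2x + 10y - 8)
(x₁, y₁) = (2, 3) − 0.125·(-3, 18) = (2.375, 0.75)
(x₂, y₂) = (2.375, 0.75) − 0.125·(3, -5.25) = (2, 1.40625)
x = 2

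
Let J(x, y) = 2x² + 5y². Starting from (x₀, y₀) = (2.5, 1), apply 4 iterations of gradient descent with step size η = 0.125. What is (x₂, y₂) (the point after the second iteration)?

∇J = (4x, 10y)
Step 1: at (2.5, 1), ∇J = (10, 10) → (2.5, 1) − 0.125·(10, 10) = (1.25, -0.25)
Step 2: at (1.25, -0.25), ∇J = (5, -2.5) → (1.25, -0.25) − 0.125·(5, -2.5) = (0.625, 0.0625)

(0.625, 0.0625)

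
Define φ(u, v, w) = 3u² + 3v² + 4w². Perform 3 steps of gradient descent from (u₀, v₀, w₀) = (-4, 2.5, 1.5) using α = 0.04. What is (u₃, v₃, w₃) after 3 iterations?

∇φ = (6u, 6v, 8w)
Step 1: at (-4, 2.5, 1.5), ∇φ = (-24, 15, 12) → (-4, 2.5, 1.5) − 0.04·(-24, 15, 12) = (-3.04, 1.9, 1.02)
Step 2: at (-3.04, 1.9, 1.02), ∇φ = (-18.24, 11.4, 8.16) → (-3.04, 1.9, 1.02) − 0.04·(-18.24, 11.4, 8.16) = (-2.3104, 1.444, 0.6936)
Step 3: at (-2.3104, 1.444, 0.6936), ∇φ = (-13.8624, 8.664, 5.5488) → (-2.3104, 1.444, 0.6936) − 0.04·(-13.8624, 8.664, 5.5488) = (-1.755904, 1.09744, 0.471648)

(-1.755904, 1.09744, 0.471648)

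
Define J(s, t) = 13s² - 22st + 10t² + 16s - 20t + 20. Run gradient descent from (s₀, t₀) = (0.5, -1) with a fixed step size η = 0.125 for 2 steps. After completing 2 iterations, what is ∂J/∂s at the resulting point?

1169.8125

∇J = (26s - 22t + 16, -22s + 20t - 20)
Step 1: at (0.5, -1), ∇J = (51, -51) → (0.5, -1) − 0.125·(51, -51) = (-5.875, 5.375)
Step 2: at (-5.875, 5.375), ∇J = (-255, 216.75) → (-5.875, 5.375) − 0.125·(-255, 216.75) = (26, -21.71875)
∂J/∂s at (26, -21.71875) = 1169.8125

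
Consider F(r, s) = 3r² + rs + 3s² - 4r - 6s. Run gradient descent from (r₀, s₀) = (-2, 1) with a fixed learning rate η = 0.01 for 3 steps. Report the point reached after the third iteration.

∇F = (6r + s - 4, r + 6s - 6)
(r₁, s₁) = (-2, 1) − 0.01·(-15, -2) = (-1.85, 1.02)
(r₂, s₂) = (-1.85, 1.02) − 0.01·(-14.08, -1.73) = (-1.7092, 1.0373)
(r₃, s₃) = (-1.7092, 1.0373) − 0.01·(-13.2179, -1.4854) = (-1.577021, 1.052154)

(-1.577021, 1.052154)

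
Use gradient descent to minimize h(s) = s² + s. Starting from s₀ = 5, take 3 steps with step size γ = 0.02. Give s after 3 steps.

4.366048

h′(s) = 2s + 1
s₁ = 5 − 0.02·11 = 4.78
s₂ = 4.78 − 0.02·10.56 = 4.5688
s₃ = 4.5688 − 0.02·10.1376 = 4.366048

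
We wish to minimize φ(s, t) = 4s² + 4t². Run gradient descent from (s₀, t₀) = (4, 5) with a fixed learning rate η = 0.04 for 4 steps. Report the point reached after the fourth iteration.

(0.85525504, 1.0690688)

∇φ = (8s, 8t)
Step 1: at (4, 5), ∇φ = (32, 40) → (4, 5) − 0.04·(32, 40) = (2.72, 3.4)
Step 2: at (2.72, 3.4), ∇φ = (21.76, 27.2) → (2.72, 3.4) − 0.04·(21.76, 27.2) = (1.8496, 2.312)
Step 3: at (1.8496, 2.312), ∇φ = (14.7968, 18.496) → (1.8496, 2.312) − 0.04·(14.7968, 18.496) = (1.257728, 1.57216)
Step 4: at (1.257728, 1.57216), ∇φ = (10.061824, 12.57728) → (1.257728, 1.57216) − 0.04·(10.061824, 12.57728) = (0.85525504, 1.0690688)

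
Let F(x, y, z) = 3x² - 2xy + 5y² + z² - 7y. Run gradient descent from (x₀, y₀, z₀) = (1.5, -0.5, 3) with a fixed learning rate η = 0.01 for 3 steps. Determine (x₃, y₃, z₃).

∇F = (6x - 2y, -2x + 10y - 7, 2z)
Step 1: at (1.5, -0.5, 3), ∇F = (10, -15, 6) → (1.5, -0.5, 3) − 0.01·(10, -15, 6) = (1.4, -0.35, 2.94)
Step 2: at (1.4, -0.35, 2.94), ∇F = (9.1, -13.3, 5.88) → (1.4, -0.35, 2.94) − 0.01·(9.1, -13.3, 5.88) = (1.309, -0.217, 2.8812)
Step 3: at (1.309, -0.217, 2.8812), ∇F = (8.288, -11.788, 5.7624) → (1.309, -0.217, 2.8812) − 0.01·(8.288, -11.788, 5.7624) = (1.22612, -0.09912, 2.823576)

(1.22612, -0.09912, 2.823576)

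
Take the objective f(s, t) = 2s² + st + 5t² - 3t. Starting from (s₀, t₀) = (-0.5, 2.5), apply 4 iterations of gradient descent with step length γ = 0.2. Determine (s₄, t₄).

∇f = (4s + t, s + 10t - 3)
Step 1: at (-0.5, 2.5), ∇f = (0.5, 21.5) → (-0.5, 2.5) − 0.2·(0.5, 21.5) = (-0.6, -1.8)
Step 2: at (-0.6, -1.8), ∇f = (-4.2, -21.6) → (-0.6, -1.8) − 0.2·(-4.2, -21.6) = (0.24, 2.52)
Step 3: at (0.24, 2.52), ∇f = (3.48, 22.44) → (0.24, 2.52) − 0.2·(3.48, 22.44) = (-0.456, -1.968)
Step 4: at (-0.456, -1.968), ∇f = (-3.792, -23.136) → (-0.456, -1.968) − 0.2·(-3.792, -23.136) = (0.3024, 2.6592)

(0.3024, 2.6592)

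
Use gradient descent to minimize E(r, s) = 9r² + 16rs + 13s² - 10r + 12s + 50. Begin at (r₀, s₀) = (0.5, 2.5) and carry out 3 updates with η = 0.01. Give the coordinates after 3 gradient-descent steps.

(-0.13386, 0.693524)

∇E = (18r + 16s - 10, 16r + 26s + 12)
Step 1: at (0.5, 2.5), ∇E = (39, 85) → (0.5, 2.5) − 0.01·(39, 85) = (0.11, 1.65)
Step 2: at (0.11, 1.65), ∇E = (18.38, 56.66) → (0.11, 1.65) − 0.01·(18.38, 56.66) = (-0.0738, 1.0834)
Step 3: at (-0.0738, 1.0834), ∇E = (6.006, 38.9876) → (-0.0738, 1.0834) − 0.01·(6.006, 38.9876) = (-0.13386, 0.693524)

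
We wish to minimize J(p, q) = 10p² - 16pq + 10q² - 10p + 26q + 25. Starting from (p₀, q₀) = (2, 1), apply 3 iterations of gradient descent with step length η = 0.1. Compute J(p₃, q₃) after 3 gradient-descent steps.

2.286144

∇J = (20p - 16q - 10, -16p + 20q + 26)
Step 1: at (2, 1), ∇J = (14, 14) → (2, 1) − 0.1·(14, 14) = (0.6, -0.4)
Step 2: at (0.6, -0.4), ∇J = (8.4, 8.4) → (0.6, -0.4) − 0.1·(8.4, 8.4) = (-0.24, -1.24)
Step 3: at (-0.24, -1.24), ∇J = (5.04, 5.04) → (-0.24, -1.24) − 0.1·(5.04, 5.04) = (-0.744, -1.744)
J(-0.744, -1.744) = 2.286144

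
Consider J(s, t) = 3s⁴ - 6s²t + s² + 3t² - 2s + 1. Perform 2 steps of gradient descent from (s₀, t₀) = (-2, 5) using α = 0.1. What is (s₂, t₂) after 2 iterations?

∇J = (12s³ - 12st + 2s - 2, -6s² + 6t)
Step 1: at (-2, 5), ∇J = (18, 6) → (-2, 5) − 0.1·(18, 6) = (-3.8, 4.4)
Step 2: at (-3.8, 4.4), ∇J = (-467.424, -60.24) → (-3.8, 4.4) − 0.1·(-467.424, -60.24) = (42.9424, 10.424)

(42.9424, 10.424)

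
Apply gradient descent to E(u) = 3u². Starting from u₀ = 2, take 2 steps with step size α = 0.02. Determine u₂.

1.5488

E′(u) = 6u
Step 1: E′(2) = 12; u₁ = 2 − 0.02·12 = 1.76
Step 2: E′(1.76) = 10.56; u₂ = 1.76 − 0.02·10.56 = 1.5488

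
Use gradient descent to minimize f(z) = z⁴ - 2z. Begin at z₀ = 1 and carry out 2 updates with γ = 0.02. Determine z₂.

0.92922112

f′(z) = 4z³ - 2
z₁ = 1 − 0.02·2 = 0.96
z₂ = 0.96 − 0.02·1.538944 = 0.92922112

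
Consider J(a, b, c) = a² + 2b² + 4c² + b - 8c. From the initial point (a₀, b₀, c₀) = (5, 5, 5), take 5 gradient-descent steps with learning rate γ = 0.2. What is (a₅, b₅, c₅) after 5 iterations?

∇J = (2a, 4b + 1, 8c - 8)
(a₁, b₁, c₁) = (5, 5, 5) − 0.2·(10, 21, 32) = (3, 0.8, -1.4)
(a₂, b₂, c₂) = (3, 0.8, -1.4) − 0.2·(6, 4.2, -19.2) = (1.8, -0.04, 2.44)
(a₃, b₃, c₃) = (1.8, -0.04, 2.44) − 0.2·(3.6, 0.84, 11.52) = (1.08, -0.208, 0.136)
(a₄, b₄, c₄) = (1.08, -0.208, 0.136) − 0.2·(2.16, 0.168, -6.912) = (0.648, -0.2416, 1.5184)
(a₅, b₅, c₅) = (0.648, -0.2416, 1.5184) − 0.2·(1.296, 0.0336, 4.1472) = (0.3888, -0.24832, 0.68896)

(0.3888, -0.24832, 0.68896)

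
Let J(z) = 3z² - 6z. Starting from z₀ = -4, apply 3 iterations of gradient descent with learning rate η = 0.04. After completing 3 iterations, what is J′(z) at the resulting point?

J′(z) = 6z - 6
Step 1: J′(-4) = -30; z₁ = -4 − 0.04·(-30) = -2.8
Step 2: J′(-2.8) = -22.8; z₂ = -2.8 − 0.04·(-22.8) = -1.888
Step 3: J′(-1.888) = -17.328; z₃ = -1.888 − 0.04·(-17.328) = -1.19488
J′(z) at (-1.19488) = -13.16928

-13.16928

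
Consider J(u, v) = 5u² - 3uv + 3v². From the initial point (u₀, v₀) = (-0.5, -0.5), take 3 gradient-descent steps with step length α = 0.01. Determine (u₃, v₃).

(-0.4038405, -0.4546505)

∇J = (10u - 3v, -3u + 6v)
Step 1: at (-0.5, -0.5), ∇J = (-3.5, -1.5) → (-0.5, -0.5) − 0.01·(-3.5, -1.5) = (-0.465, -0.485)
Step 2: at (-0.465, -0.485), ∇J = (-3.195, -1.515) → (-0.465, -0.485) − 0.01·(-3.195, -1.515) = (-0.43305, -0.46985)
Step 3: at (-0.43305, -0.46985), ∇J = (-2.92095, -1.51995) → (-0.43305, -0.46985) − 0.01·(-2.92095, -1.51995) = (-0.4038405, -0.4546505)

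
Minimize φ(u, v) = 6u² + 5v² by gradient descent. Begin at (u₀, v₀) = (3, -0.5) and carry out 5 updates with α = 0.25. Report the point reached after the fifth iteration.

(-96, 3.796875)

∇φ = (12u, 10v)
(u₁, v₁) = (3, -0.5) − 0.25·(36, -5) = (-6, 0.75)
(u₂, v₂) = (-6, 0.75) − 0.25·(-72, 7.5) = (12, -1.125)
(u₃, v₃) = (12, -1.125) − 0.25·(144, -11.25) = (-24, 1.6875)
(u₄, v₄) = (-24, 1.6875) − 0.25·(-288, 16.875) = (48, -2.53125)
(u₅, v₅) = (48, -2.53125) − 0.25·(576, -25.3125) = (-96, 3.796875)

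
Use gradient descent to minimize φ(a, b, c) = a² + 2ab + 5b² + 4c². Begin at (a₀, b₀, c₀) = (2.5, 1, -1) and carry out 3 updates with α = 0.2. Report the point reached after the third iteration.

∇φ = (2a + 2b, 2a + 10b, 8c)
Step 1: at (2.5, 1, -1), ∇φ = (7, 15, -8) → (2.5, 1, -1) − 0.2·(7, 15, -8) = (1.1, -2, 0.6)
Step 2: at (1.1, -2, 0.6), ∇φ = (-1.8, -17.8, 4.8) → (1.1, -2, 0.6) − 0.2·(-1.8, -17.8, 4.8) = (1.46, 1.56, -0.36)
Step 3: at (1.46, 1.56, -0.36), ∇φ = (6.04, 18.52, -2.88) → (1.46, 1.56, -0.36) − 0.2·(6.04, 18.52, -2.88) = (0.252, -2.144, 0.216)

(0.252, -2.144, 0.216)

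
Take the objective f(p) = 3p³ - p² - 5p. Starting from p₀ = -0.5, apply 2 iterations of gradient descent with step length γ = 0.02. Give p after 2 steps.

-0.4225205

f′(p) = 9p² - 2p - 5
p₁ = -0.5 − 0.02·(-1.75) = -0.465
p₂ = -0.465 − 0.02·(-2.123975) = -0.4225205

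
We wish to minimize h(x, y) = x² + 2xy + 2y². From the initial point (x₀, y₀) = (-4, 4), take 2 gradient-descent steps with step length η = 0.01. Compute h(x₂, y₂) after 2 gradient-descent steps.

∇h = (2x + 2y, 2x + 4y)
Step 1: at (-4, 4), ∇h = (0, 8) → (-4, 4) − 0.01·(0, 8) = (-4, 3.92)
Step 2: at (-4, 3.92), ∇h = (-0.16, 7.68) → (-4, 3.92) − 0.01·(-0.16, 7.68) = (-3.9984, 3.8432)
h(-3.9984, 3.8432) = 14.79427328

14.79427328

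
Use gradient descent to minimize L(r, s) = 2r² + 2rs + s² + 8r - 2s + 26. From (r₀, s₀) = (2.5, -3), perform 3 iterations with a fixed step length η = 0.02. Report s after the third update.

∇L = (4r + 2s + 8, 2r + 2s - 2)
Step 1: at (2.5, -3), ∇L = (12, -3) → (2.5, -3) − 0.02·(12, -3) = (2.26, -2.94)
Step 2: at (2.26, -2.94), ∇L = (11.16, -3.36) → (2.26, -2.94) − 0.02·(11.16, -3.36) = (2.0368, -2.8728)
Step 3: at (2.0368, -2.8728), ∇L = (10.4016, -3.672) → (2.0368, -2.8728) − 0.02·(10.4016, -3.672) = (1.828768, -2.79936)
s = -2.79936

-2.79936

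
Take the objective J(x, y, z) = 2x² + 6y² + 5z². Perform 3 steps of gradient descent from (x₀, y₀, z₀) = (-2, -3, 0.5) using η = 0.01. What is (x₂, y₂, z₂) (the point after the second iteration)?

(-1.8432, -2.3232, 0.405)

∇J = (4x, 12y, 10z)
(x₁, y₁, z₁) = (-2, -3, 0.5) − 0.01·(-8, -36, 5) = (-1.92, -2.64, 0.45)
(x₂, y₂, z₂) = (-1.92, -2.64, 0.45) − 0.01·(-7.68, -31.68, 4.5) = (-1.8432, -2.3232, 0.405)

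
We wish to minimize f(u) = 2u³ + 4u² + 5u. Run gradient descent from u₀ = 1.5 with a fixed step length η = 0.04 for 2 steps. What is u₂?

-0.028416

f′(u) = 6u² + 8u + 5
Step 1: f′(1.5) = 30.5; u₁ = 1.5 − 0.04·30.5 = 0.28
Step 2: f′(0.28) = 7.7104; u₂ = 0.28 − 0.04·7.7104 = -0.028416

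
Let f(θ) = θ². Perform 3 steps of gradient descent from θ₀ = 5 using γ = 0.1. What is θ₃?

f′(θ) = 2θ
Step 1: f′(5) = 10; θ₁ = 5 − 0.1·10 = 4
Step 2: f′(4) = 8; θ₂ = 4 − 0.1·8 = 3.2
Step 3: f′(3.2) = 6.4; θ₃ = 3.2 − 0.1·6.4 = 2.56

2.56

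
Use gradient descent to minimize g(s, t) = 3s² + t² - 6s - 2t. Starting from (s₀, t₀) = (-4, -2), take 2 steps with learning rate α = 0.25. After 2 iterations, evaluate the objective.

1.25

∇g = (6s - 6, 2t - 2)
Step 1: at (-4, -2), ∇g = (-30, -6) → (-4, -2) − 0.25·(-30, -6) = (3.5, -0.5)
Step 2: at (3.5, -0.5), ∇g = (15, -3) → (3.5, -0.5) − 0.25·(15, -3) = (-0.25, 0.25)
g(-0.25, 0.25) = 1.25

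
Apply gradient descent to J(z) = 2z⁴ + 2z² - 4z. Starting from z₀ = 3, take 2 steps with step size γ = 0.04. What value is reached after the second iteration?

J′(z) = 8z³ + 4z - 4
Step 1: J′(3) = 224; z₁ = 3 − 0.04·224 = -5.96
Step 2: J′(-5.96) = -1721.509888; z₂ = -5.96 − 0.04·(-1721.509888) = 62.90039552

62.90039552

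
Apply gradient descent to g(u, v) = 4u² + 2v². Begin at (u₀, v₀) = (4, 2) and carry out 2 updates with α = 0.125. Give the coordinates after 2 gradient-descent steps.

∇g = (8u, 4v)
Step 1: at (4, 2), ∇g = (32, 8) → (4, 2) − 0.125·(32, 8) = (0, 1)
Step 2: at (0, 1), ∇g = (0, 4) → (0, 1) − 0.125·(0, 4) = (0, 0.5)

(0, 0.5)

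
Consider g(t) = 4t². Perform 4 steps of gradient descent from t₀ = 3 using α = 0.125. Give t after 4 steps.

0

g′(t) = 8t
Step 1: g′(3) = 24; t₁ = 3 − 0.125·24 = 0
Step 2: g′(0) = 0; t₂ = 0 − 0.125·0 = 0
Step 3: g′(0) = 0; t₃ = 0 − 0.125·0 = 0
Step 4: g′(0) = 0; t₄ = 0 − 0.125·0 = 0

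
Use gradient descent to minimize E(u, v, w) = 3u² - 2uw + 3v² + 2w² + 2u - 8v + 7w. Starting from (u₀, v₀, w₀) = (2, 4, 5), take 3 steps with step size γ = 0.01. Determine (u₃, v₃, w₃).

(1.8737, 3.548224, 4.33482)

∇E = (6u - 2w + 2, 6v - 8, -2u + 4w + 7)
Step 1: at (2, 4, 5), ∇E = (4, 16, 23) → (2, 4, 5) − 0.01·(4, 16, 23) = (1.96, 3.84, 4.77)
Step 2: at (1.96, 3.84, 4.77), ∇E = (4.22, 15.04, 22.16) → (1.96, 3.84, 4.77) − 0.01·(4.22, 15.04, 22.16) = (1.9178, 3.6896, 4.5484)
Step 3: at (1.9178, 3.6896, 4.5484), ∇E = (4.41, 14.1376, 21.358) → (1.9178, 3.6896, 4.5484) − 0.01·(4.41, 14.1376, 21.358) = (1.8737, 3.548224, 4.33482)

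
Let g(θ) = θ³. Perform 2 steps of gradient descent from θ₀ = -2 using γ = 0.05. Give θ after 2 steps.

g′(θ) = 3θ²
Step 1: g′(-2) = 12; θ₁ = -2 − 0.05·12 = -2.6
Step 2: g′(-2.6) = 20.28; θ₂ = -2.6 − 0.05·20.28 = -3.614

-3.614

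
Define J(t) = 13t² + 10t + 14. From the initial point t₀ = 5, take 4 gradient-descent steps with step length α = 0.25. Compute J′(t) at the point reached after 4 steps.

128108.75

J′(t) = 26t + 10
Step 1: J′(5) = 140; t₁ = 5 − 0.25·140 = -30
Step 2: J′(-30) = -770; t₂ = -30 − 0.25·(-770) = 162.5
Step 3: J′(162.5) = 4235; t₃ = 162.5 − 0.25·4235 = -896.25
Step 4: J′(-896.25) = -23292.5; t₄ = -896.25 − 0.25·(-23292.5) = 4926.875
J′(t) at (4926.875) = 128108.75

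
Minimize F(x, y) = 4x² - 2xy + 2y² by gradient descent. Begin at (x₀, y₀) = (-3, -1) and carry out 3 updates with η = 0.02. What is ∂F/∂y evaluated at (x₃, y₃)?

-0.48128

∇F = (8x - 2y, -2x + 4y)
(x₁, y₁) = (-3, -1) − 0.02·(-22, 2) = (-2.56, -1.04)
(x₂, y₂) = (-2.56, -1.04) − 0.02·(-18.4, 0.96) = (-2.192, -1.0592)
(x₃, y₃) = (-2.192, -1.0592) − 0.02·(-15.4176, 0.1472) = (-1.883648, -1.062144)
∂F/∂y at (-1.883648, -1.062144) = -0.48128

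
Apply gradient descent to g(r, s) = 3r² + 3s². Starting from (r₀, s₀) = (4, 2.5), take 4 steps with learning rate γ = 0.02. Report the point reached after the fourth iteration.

∇g = (6r, 6s)
Step 1: at (4, 2.5), ∇g = (24, 15) → (4, 2.5) − 0.02·(24, 15) = (3.52, 2.2)
Step 2: at (3.52, 2.2), ∇g = (21.12, 13.2) → (3.52, 2.2) − 0.02·(21.12, 13.2) = (3.0976, 1.936)
Step 3: at (3.0976, 1.936), ∇g = (18.5856, 11.616) → (3.0976, 1.936) − 0.02·(18.5856, 11.616) = (2.725888, 1.70368)
Step 4: at (2.725888, 1.70368), ∇g = (16.355328, 10.22208) → (2.725888, 1.70368) − 0.02·(16.355328, 10.22208) = (2.39878144, 1.4992384)

(2.39878144, 1.4992384)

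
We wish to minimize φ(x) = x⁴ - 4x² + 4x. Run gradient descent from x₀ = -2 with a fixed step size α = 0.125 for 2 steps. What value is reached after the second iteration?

-1.4375

φ′(x) = 4x³ - 8x + 4
x₁ = -2 − 0.125·(-12) = -0.5
x₂ = -0.5 − 0.125·7.5 = -1.4375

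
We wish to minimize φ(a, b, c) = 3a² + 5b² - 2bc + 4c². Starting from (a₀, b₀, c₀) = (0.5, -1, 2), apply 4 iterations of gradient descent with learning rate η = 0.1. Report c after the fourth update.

∇φ = (6a, 10b - 2c, -2b + 8c)
Step 1: at (0.5, -1, 2), ∇φ = (3, -14, 18) → (0.5, -1, 2) − 0.1·(3, -14, 18) = (0.2, 0.4, 0.2)
Step 2: at (0.2, 0.4, 0.2), ∇φ = (1.2, 3.6, 0.8) → (0.2, 0.4, 0.2) − 0.1·(1.2, 3.6, 0.8) = (0.08, 0.04, 0.12)
Step 3: at (0.08, 0.04, 0.12), ∇φ = (0.48, 0.16, 0.88) → (0.08, 0.04, 0.12) − 0.1·(0.48, 0.16, 0.88) = (0.032, 0.024, 0.032)
Step 4: at (0.032, 0.024, 0.032), ∇φ = (0.192, 0.176, 0.208) → (0.032, 0.024, 0.032) − 0.1·(0.192, 0.176, 0.208) = (0.0128, 0.0064, 0.0112)
c = 0.0112

0.0112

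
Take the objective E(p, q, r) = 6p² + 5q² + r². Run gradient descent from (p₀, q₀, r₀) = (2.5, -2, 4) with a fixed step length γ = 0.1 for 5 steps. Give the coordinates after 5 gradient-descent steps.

∇E = (12p, 10q, 2r)
Step 1: at (2.5, -2, 4), ∇E = (30, -20, 8) → (2.5, -2, 4) − 0.1·(30, -20, 8) = (-0.5, 0, 3.2)
Step 2: at (-0.5, 0, 3.2), ∇E = (-6, 0, 6.4) → (-0.5, 0, 3.2) − 0.1·(-6, 0, 6.4) = (0.1, 0, 2.56)
Step 3: at (0.1, 0, 2.56), ∇E = (1.2, 0, 5.12) → (0.1, 0, 2.56) − 0.1·(1.2, 0, 5.12) = (-0.02, 0, 2.048)
Step 4: at (-0.02, 0, 2.048), ∇E = (-0.24, 0, 4.096) → (-0.02, 0, 2.048) − 0.1·(-0.24, 0, 4.096) = (0.004, 0, 1.6384)
Step 5: at (0.004, 0, 1.6384), ∇E = (0.048, 0, 3.2768) → (0.004, 0, 1.6384) − 0.1·(0.048, 0, 3.2768) = (-0.0008, 0, 1.31072)

(-0.0008, 0, 1.31072)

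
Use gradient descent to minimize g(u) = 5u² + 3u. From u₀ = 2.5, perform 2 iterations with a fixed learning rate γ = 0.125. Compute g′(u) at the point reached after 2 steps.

g′(u) = 10u + 3
u₁ = 2.5 − 0.125·28 = -1
u₂ = -1 − 0.125·(-7) = -0.125
g′(u) at (-0.125) = 1.75

1.75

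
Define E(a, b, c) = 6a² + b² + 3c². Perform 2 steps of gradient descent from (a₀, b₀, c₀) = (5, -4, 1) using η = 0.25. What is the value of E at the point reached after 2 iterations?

2401.1875

∇E = (12a, 2b, 6c)
Step 1: at (5, -4, 1), ∇E = (60, -8, 6) → (5, -4, 1) − 0.25·(60, -8, 6) = (-10, -2, -0.5)
Step 2: at (-10, -2, -0.5), ∇E = (-120, -4, -3) → (-10, -2, -0.5) − 0.25·(-120, -4, -3) = (20, -1, 0.25)
E(20, -1, 0.25) = 2401.1875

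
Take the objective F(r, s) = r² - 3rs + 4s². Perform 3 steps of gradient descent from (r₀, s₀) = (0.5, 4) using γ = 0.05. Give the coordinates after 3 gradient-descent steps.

(1.431, 1.1829375)

∇F = (2r - 3s, -3r + 8s)
Step 1: at (0.5, 4), ∇F = (-11, 30.5) → (0.5, 4) − 0.05·(-11, 30.5) = (1.05, 2.475)
Step 2: at (1.05, 2.475), ∇F = (-5.325, 16.65) → (1.05, 2.475) − 0.05·(-5.325, 16.65) = (1.31625, 1.6425)
Step 3: at (1.31625, 1.6425), ∇F = (-2.295, 9.19125) → (1.31625, 1.6425) − 0.05·(-2.295, 9.19125) = (1.431, 1.1829375)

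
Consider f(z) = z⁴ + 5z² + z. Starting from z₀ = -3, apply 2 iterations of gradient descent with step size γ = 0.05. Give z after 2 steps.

-9.538325

f′(z) = 4z³ + 10z + 1
Step 1: f′(-3) = -137; z₁ = -3 − 0.05·(-137) = 3.85
Step 2: f′(3.85) = 267.7665; z₂ = 3.85 − 0.05·267.7665 = -9.538325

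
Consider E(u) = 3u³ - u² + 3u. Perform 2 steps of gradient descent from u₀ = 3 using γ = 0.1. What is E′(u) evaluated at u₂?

E′(u) = 9u² - 2u + 3
Step 1: E′(3) = 78; u₁ = 3 − 0.1·78 = -4.8
Step 2: E′(-4.8) = 219.96; u₂ = -4.8 − 0.1·219.96 = -26.796
E′(u) at (-26.796) = 6518.822544

6518.822544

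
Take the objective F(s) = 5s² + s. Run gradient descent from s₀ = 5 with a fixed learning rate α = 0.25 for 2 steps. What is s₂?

11.375

F′(s) = 10s + 1
s₁ = 5 − 0.25·51 = -7.75
s₂ = -7.75 − 0.25·(-76.5) = 11.375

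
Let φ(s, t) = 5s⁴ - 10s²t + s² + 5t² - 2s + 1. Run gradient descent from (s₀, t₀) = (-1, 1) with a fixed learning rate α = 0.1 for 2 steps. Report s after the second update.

-1.048

∇φ = (20s³ - 20st + 2s - 2, -10s² + 10t)
(s₁, t₁) = (-1, 1) − 0.1·(-4, 0) = (-0.6, 1)
(s₂, t₂) = (-0.6, 1) − 0.1·(4.48, 6.4) = (-1.048, 0.36)
s = -1.048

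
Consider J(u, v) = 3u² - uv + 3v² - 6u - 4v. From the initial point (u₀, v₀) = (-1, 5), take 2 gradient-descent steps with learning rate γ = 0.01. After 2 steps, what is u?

∇J = (6u - v - 6, -u + 6v - 4)
(u₁, v₁) = (-1, 5) − 0.01·(-17, 27) = (-0.83, 4.73)
(u₂, v₂) = (-0.83, 4.73) − 0.01·(-15.71, 25.21) = (-0.6729, 4.4779)
u = -0.6729

-0.6729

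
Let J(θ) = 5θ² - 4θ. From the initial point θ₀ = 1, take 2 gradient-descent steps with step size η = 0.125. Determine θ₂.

J′(θ) = 10θ - 4
Step 1: J′(1) = 6; θ₁ = 1 − 0.125·6 = 0.25
Step 2: J′(0.25) = -1.5; θ₂ = 0.25 − 0.125·(-1.5) = 0.4375

0.4375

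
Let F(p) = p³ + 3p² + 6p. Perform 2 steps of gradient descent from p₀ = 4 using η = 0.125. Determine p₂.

F′(p) = 3p² + 6p + 6
Step 1: F′(4) = 78; p₁ = 4 − 0.125·78 = -5.75
Step 2: F′(-5.75) = 70.6875; p₂ = -5.75 − 0.125·70.6875 = -14.5859375

-14.5859375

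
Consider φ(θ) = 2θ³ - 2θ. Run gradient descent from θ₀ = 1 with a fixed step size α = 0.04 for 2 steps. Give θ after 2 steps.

φ′(θ) = 6θ² - 2
θ₁ = 1 − 0.04·4 = 0.84
θ₂ = 0.84 − 0.04·2.2336 = 0.750656

0.750656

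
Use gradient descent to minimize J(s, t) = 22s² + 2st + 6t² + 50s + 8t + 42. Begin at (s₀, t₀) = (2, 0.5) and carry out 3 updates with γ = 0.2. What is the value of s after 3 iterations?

∇J = (44s + 2t + 50, 2s + 12t + 8)
Step 1: at (2, 0.5), ∇J = (139, 18) → (2, 0.5) − 0.2·(139, 18) = (-25.8, -3.1)
Step 2: at (-25.8, -3.1), ∇J = (-1091.4, -80.8) → (-25.8, -3.1) − 0.2·(-1091.4, -80.8) = (192.48, 13.06)
Step 3: at (192.48, 13.06), ∇J = (8545.24, 549.68) → (192.48, 13.06) − 0.2·(8545.24, 549.68) = (-1516.568, -96.876)
s = -1516.568

-1516.568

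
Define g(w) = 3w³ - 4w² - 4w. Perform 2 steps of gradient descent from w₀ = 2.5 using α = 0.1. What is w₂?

-1.3780625

g′(w) = 9w² - 8w - 4
Step 1: g′(2.5) = 32.25; w₁ = 2.5 − 0.1·32.25 = -0.725
Step 2: g′(-0.725) = 6.530625; w₂ = -0.725 − 0.1·6.530625 = -1.3780625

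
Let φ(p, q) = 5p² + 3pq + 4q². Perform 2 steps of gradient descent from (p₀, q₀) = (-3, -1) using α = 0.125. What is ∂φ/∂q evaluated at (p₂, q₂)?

-5.484375

∇φ = (10p + 3q, 3p + 8q)
(p₁, q₁) = (-3, -1) − 0.125·(-33, -17) = (1.125, 1.125)
(p₂, q₂) = (1.125, 1.125) − 0.125·(14.625, 12.375) = (-0.703125, -0.421875)
∂φ/∂q at (-0.703125, -0.421875) = -5.484375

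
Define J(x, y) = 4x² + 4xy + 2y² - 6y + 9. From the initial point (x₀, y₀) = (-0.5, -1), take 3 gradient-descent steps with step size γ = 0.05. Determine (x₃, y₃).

(0.012, 0.296)

∇J = (8x + 4y, 4x + 4y - 6)
Step 1: at (-0.5, -1), ∇J = (-8, -12) → (-0.5, -1) − 0.05·(-8, -12) = (-0.1, -0.4)
Step 2: at (-0.1, -0.4), ∇J = (-2.4, -8) → (-0.1, -0.4) − 0.05·(-2.4, -8) = (0.02, 0)
Step 3: at (0.02, 0), ∇J = (0.16, -5.92) → (0.02, 0) − 0.05·(0.16, -5.92) = (0.012, 0.296)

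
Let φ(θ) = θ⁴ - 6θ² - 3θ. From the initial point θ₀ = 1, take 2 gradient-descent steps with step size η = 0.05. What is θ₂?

1.885225

φ′(θ) = 4θ³ - 12θ - 3
Step 1: φ′(1) = -11; θ₁ = 1 − 0.05·(-11) = 1.55
Step 2: φ′(1.55) = -6.7045; θ₂ = 1.55 − 0.05·(-6.7045) = 1.885225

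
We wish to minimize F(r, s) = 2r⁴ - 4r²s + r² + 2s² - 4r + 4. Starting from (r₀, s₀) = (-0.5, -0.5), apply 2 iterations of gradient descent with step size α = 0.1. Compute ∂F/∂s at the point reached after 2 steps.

∇F = (8r³ - 8rs + 2r - 4, -4r² + 4s)
Step 1: at (-0.5, -0.5), ∇F = (-8, -3) → (-0.5, -0.5) − 0.1·(-8, -3) = (0.3, -0.2)
Step 2: at (0.3, -0.2), ∇F = (-2.704, -1.16) → (0.3, -0.2) − 0.1·(-2.704, -1.16) = (0.5704, -0.084)
∂F/∂s at (0.5704, -0.084) = -1.63742464

-1.63742464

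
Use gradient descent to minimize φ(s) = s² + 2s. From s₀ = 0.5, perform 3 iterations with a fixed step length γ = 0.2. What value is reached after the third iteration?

-0.676

φ′(s) = 2s + 2
s₁ = 0.5 − 0.2·3 = -0.1
s₂ = -0.1 − 0.2·1.8 = -0.46
s₃ = -0.46 − 0.2·1.08 = -0.676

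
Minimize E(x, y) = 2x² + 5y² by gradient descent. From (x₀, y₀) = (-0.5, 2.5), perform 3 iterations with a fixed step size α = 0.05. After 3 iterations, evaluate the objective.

0.61935325

∇E = (4x, 10y)
Step 1: at (-0.5, 2.5), ∇E = (-2, 25) → (-0.5, 2.5) − 0.05·(-2, 25) = (-0.4, 1.25)
Step 2: at (-0.4, 1.25), ∇E = (-1.6, 12.5) → (-0.4, 1.25) − 0.05·(-1.6, 12.5) = (-0.32, 0.625)
Step 3: at (-0.32, 0.625), ∇E = (-1.28, 6.25) → (-0.32, 0.625) − 0.05·(-1.28, 6.25) = (-0.256, 0.3125)
E(-0.256, 0.3125) = 0.61935325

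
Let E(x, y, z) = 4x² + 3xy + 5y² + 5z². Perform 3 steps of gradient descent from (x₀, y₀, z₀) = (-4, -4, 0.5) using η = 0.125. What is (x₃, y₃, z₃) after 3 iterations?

∇E = (8x + 3y, 3x + 10y, 10z)
(x₁, y₁, z₁) = (-4, -4, 0.5) − 0.125·(-44, -52, 5) = (1.5, 2.5, -0.125)
(x₂, y₂, z₂) = (1.5, 2.5, -0.125) − 0.125·(19.5, 29.5, -1.25) = (-0.9375, -1.1875, 0.03125)
(x₃, y₃, z₃) = (-0.9375, -1.1875, 0.03125) − 0.125·(-11.0625, -14.6875, 0.3125) = (0.4453125, 0.6484375, -0.0078125)

(0.4453125, 0.6484375, -0.0078125)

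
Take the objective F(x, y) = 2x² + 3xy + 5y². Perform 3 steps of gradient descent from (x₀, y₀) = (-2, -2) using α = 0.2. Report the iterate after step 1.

∇F = (4x + 3y, 3x + 10y)
(x₁, y₁) = (-2, -2) − 0.2·(-14, -26) = (0.8, 3.2)

(0.8, 3.2)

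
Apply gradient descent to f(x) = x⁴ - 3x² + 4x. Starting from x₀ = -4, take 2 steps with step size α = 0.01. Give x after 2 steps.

-1.65966208

f′(x) = 4x³ - 6x + 4
x₁ = -4 − 0.01·(-228) = -1.72
x₂ = -1.72 − 0.01·(-6.033792) = -1.65966208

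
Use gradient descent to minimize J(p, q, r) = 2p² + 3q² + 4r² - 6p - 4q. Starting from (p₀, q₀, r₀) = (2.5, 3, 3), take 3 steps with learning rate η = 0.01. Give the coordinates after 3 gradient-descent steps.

∇J = (4p - 6, 6q - 4, 8r)
(p₁, q₁, r₁) = (2.5, 3, 3) − 0.01·(4, 14, 24) = (2.46, 2.86, 2.76)
(p₂, q₂, r₂) = (2.46, 2.86, 2.76) − 0.01·(3.84, 13.16, 22.08) = (2.4216, 2.7284, 2.5392)
(p₃, q₃, r₃) = (2.4216, 2.7284, 2.5392) − 0.01·(3.6864, 12.3704, 20.3136) = (2.384736, 2.604696, 2.336064)

(2.384736, 2.604696, 2.336064)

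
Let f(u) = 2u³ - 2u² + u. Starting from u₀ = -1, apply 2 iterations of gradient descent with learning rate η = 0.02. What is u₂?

-1.516208

f′(u) = 6u² - 4u + 1
Step 1: f′(-1) = 11; u₁ = -1 − 0.02·11 = -1.22
Step 2: f′(-1.22) = 14.8104; u₂ = -1.22 − 0.02·14.8104 = -1.516208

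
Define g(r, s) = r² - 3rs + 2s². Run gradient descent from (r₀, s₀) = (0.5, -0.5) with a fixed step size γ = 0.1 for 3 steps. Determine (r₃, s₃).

(0.1195, 0.0375)

∇g = (2r - 3s, -3r + 4s)
(r₁, s₁) = (0.5, -0.5) − 0.1·(2.5, -3.5) = (0.25, -0.15)
(r₂, s₂) = (0.25, -0.15) − 0.1·(0.95, -1.35) = (0.155, -0.015)
(r₃, s₃) = (0.155, -0.015) − 0.1·(0.355, -0.525) = (0.1195, 0.0375)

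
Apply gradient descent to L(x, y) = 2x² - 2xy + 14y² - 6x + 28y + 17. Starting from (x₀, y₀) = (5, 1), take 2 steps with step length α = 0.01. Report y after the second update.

0.2064

∇L = (4x - 2y - 6, -2x + 28y + 28)
Step 1: at (5, 1), ∇L = (12, 46) → (5, 1) − 0.01·(12, 46) = (4.88, 0.54)
Step 2: at (4.88, 0.54), ∇L = (12.44, 33.36) → (4.88, 0.54) − 0.01·(12.44, 33.36) = (4.7556, 0.2064)
y = 0.2064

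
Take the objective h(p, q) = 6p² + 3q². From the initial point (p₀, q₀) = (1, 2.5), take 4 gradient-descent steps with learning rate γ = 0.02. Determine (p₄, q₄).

∇h = (12p, 6q)
(p₁, q₁) = (1, 2.5) − 0.02·(12, 15) = (0.76, 2.2)
(p₂, q₂) = (0.76, 2.2) − 0.02·(9.12, 13.2) = (0.5776, 1.936)
(p₃, q₃) = (0.5776, 1.936) − 0.02·(6.9312, 11.616) = (0.438976, 1.70368)
(p₄, q₄) = (0.438976, 1.70368) − 0.02·(5.267712, 10.22208) = (0.33362176, 1.4992384)

(0.33362176, 1.4992384)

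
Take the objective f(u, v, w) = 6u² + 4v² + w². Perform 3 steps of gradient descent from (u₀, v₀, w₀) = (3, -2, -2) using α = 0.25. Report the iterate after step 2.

(12, -2, -0.5)

∇f = (12u, 8v, 2w)
(u₁, v₁, w₁) = (3, -2, -2) − 0.25·(36, -16, -4) = (-6, 2, -1)
(u₂, v₂, w₂) = (-6, 2, -1) − 0.25·(-72, 16, -2) = (12, -2, -0.5)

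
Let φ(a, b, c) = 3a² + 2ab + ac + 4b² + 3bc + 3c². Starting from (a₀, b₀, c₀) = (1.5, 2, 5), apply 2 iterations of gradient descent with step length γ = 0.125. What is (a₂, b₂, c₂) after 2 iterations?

(0.3359375, 0.0703125, 1.015625)

∇φ = (6a + 2b + c, 2a + 8b + 3c, a + 3b + 6c)
Step 1: at (1.5, 2, 5), ∇φ = (18, 34, 37.5) → (1.5, 2, 5) − 0.125·(18, 34, 37.5) = (-0.75, -2.25, 0.3125)
Step 2: at (-0.75, -2.25, 0.3125), ∇φ = (-8.6875, -18.5625, -5.625) → (-0.75, -2.25, 0.3125) − 0.125·(-8.6875, -18.5625, -5.625) = (0.3359375, 0.0703125, 1.015625)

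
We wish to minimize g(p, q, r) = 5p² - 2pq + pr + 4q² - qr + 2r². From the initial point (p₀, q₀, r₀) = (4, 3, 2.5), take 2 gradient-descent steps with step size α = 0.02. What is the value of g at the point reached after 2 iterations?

56.2095936

∇g = (10p - 2q + r, -2p + 8q - r, p - q + 4r)
Step 1: at (4, 3, 2.5), ∇g = (36.5, 13.5, 11) → (4, 3, 2.5) − 0.02·(36.5, 13.5, 11) = (3.27, 2.73, 2.28)
Step 2: at (3.27, 2.73, 2.28), ∇g = (29.52, 13.02, 9.66) → (3.27, 2.73, 2.28) − 0.02·(29.52, 13.02, 9.66) = (2.6796, 2.4696, 2.0868)
g(2.6796, 2.4696, 2.0868) = 56.2095936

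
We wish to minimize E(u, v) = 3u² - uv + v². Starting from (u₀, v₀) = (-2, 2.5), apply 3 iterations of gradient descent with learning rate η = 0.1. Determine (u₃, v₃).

(0.1225, 1.104)

∇E = (6u - v, -u + 2v)
Step 1: at (-2, 2.5), ∇E = (-14.5, 7) → (-2, 2.5) − 0.1·(-14.5, 7) = (-0.55, 1.8)
Step 2: at (-0.55, 1.8), ∇E = (-5.1, 4.15) → (-0.55, 1.8) − 0.1·(-5.1, 4.15) = (-0.04, 1.385)
Step 3: at (-0.04, 1.385), ∇E = (-1.625, 2.81) → (-0.04, 1.385) − 0.1·(-1.625, 2.81) = (0.1225, 1.104)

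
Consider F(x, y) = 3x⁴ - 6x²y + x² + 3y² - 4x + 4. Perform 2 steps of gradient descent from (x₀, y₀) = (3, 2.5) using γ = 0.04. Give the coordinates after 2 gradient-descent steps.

∇F = (12x³ - 12xy + 2x - 4, -6x² + 6y)
Step 1: at (3, 2.5), ∇F = (236, -39) → (3, 2.5) − 0.04·(236, -39) = (-6.44, 4.06)
Step 2: at (-6.44, 4.06), ∇F = (-2908.203008, -224.4816) → (-6.44, 4.06) − 0.04·(-2908.203008, -224.4816) = (109.88812032, 13.039264)

(109.88812032, 13.039264)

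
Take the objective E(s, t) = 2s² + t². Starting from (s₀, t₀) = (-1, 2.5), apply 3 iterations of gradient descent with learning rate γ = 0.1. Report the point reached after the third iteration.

∇E = (4s, 2t)
Step 1: at (-1, 2.5), ∇E = (-4, 5) → (-1, 2.5) − 0.1·(-4, 5) = (-0.6, 2)
Step 2: at (-0.6, 2), ∇E = (-2.4, 4) → (-0.6, 2) − 0.1·(-2.4, 4) = (-0.36, 1.6)
Step 3: at (-0.36, 1.6), ∇E = (-1.44, 3.2) → (-0.36, 1.6) − 0.1·(-1.44, 3.2) = (-0.216, 1.28)

(-0.216, 1.28)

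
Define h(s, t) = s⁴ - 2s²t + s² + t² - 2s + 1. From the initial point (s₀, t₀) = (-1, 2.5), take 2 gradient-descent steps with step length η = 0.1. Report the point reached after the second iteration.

(-1.1248, 2.048)

∇h = (4s³ - 4st + 2s - 2, -2s² + 2t)
(s₁, t₁) = (-1, 2.5) − 0.1·(2, 3) = (-1.2, 2.2)
(s₂, t₂) = (-1.2, 2.2) − 0.1·(-0.752, 1.52) = (-1.1248, 2.048)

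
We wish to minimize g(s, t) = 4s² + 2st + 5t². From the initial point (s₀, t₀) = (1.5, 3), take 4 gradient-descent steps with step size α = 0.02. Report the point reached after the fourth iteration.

∇g = (8s + 2t, 2s + 10t)
Step 1: at (1.5, 3), ∇g = (18, 33) → (1.5, 3) − 0.02·(18, 33) = (1.14, 2.34)
Step 2: at (1.14, 2.34), ∇g = (13.8, 25.68) → (1.14, 2.34) − 0.02·(13.8, 25.68) = (0.864, 1.8264)
Step 3: at (0.864, 1.8264), ∇g = (10.5648, 19.992) → (0.864, 1.8264) − 0.02·(10.5648, 19.992) = (0.652704, 1.42656)
Step 4: at (0.652704, 1.42656), ∇g = (8.074752, 15.571008) → (0.652704, 1.42656) − 0.02·(8.074752, 15.571008) = (0.49120896, 1.11513984)

(0.49120896, 1.11513984)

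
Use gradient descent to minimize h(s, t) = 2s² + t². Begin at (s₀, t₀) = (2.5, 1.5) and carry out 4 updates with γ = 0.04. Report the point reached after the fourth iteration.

∇h = (4s, 2t)
(s₁, t₁) = (2.5, 1.5) − 0.04·(10, 3) = (2.1, 1.38)
(s₂, t₂) = (2.1, 1.38) − 0.04·(8.4, 2.76) = (1.764, 1.2696)
(s₃, t₃) = (1.764, 1.2696) − 0.04·(7.056, 2.5392) = (1.48176, 1.168032)
(s₄, t₄) = (1.48176, 1.168032) − 0.04·(5.92704, 2.336064) = (1.2446784, 1.07458944)

(1.2446784, 1.07458944)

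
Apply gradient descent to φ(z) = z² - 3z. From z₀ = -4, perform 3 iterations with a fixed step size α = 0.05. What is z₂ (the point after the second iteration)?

-2.955

φ′(z) = 2z - 3
Step 1: φ′(-4) = -11; z₁ = -4 − 0.05·(-11) = -3.45
Step 2: φ′(-3.45) = -9.9; z₂ = -3.45 − 0.05·(-9.9) = -2.955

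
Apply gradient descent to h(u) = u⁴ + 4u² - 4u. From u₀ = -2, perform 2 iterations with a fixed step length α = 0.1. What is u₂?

-12.0672

h′(u) = 4u³ + 8u - 4
Step 1: h′(-2) = -52; u₁ = -2 − 0.1·(-52) = 3.2
Step 2: h′(3.2) = 152.672; u₂ = 3.2 − 0.1·152.672 = -12.0672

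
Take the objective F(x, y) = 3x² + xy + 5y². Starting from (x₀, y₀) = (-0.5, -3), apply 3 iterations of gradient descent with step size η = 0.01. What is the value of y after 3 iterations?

-2.1751235

∇F = (6x + y, x + 10y)
(x₁, y₁) = (-0.5, -3) − 0.01·(-6, -30.5) = (-0.44, -2.695)
(x₂, y₂) = (-0.44, -2.695) − 0.01·(-5.335, -27.39) = (-0.38665, -2.4211)
(x₃, y₃) = (-0.38665, -2.4211) − 0.01·(-4.741, -24.59765) = (-0.33924, -2.1751235)
y = -2.1751235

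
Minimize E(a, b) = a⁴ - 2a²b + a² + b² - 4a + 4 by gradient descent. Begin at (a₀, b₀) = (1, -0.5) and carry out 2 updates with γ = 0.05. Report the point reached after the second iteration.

(0.7616, -0.251)

∇E = (4a³ - 4ab + 2a - 4, -2a² + 2b)
Step 1: at (1, -0.5), ∇E = (4, -3) → (1, -0.5) − 0.05·(4, -3) = (0.8, -0.35)
Step 2: at (0.8, -0.35), ∇E = (0.768, -1.98) → (0.8, -0.35) − 0.05·(0.768, -1.98) = (0.7616, -0.251)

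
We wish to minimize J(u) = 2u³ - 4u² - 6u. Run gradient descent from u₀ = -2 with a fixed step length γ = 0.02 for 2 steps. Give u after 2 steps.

-3.850688

J′(u) = 6u² - 8u - 6
u₁ = -2 − 0.02·34 = -2.68
u₂ = -2.68 − 0.02·58.5344 = -3.850688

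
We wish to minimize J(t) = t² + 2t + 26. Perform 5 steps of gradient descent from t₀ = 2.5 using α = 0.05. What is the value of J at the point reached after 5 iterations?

J′(t) = 2t + 2
t₁ = 2.5 − 0.05·7 = 2.15
t₂ = 2.15 − 0.05·6.3 = 1.835
t₃ = 1.835 − 0.05·5.67 = 1.5515
t₄ = 1.5515 − 0.05·5.103 = 1.29635
t₅ = 1.29635 − 0.05·4.5927 = 1.066715
J(1.066715) = 29.271310891225

29.271310891225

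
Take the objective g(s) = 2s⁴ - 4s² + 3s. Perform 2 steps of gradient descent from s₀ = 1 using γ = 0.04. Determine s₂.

0.82352896

g′(s) = 8s³ - 8s + 3
Step 1: g′(1) = 3; s₁ = 1 − 0.04·3 = 0.88
Step 2: g′(0.88) = 1.411776; s₂ = 0.88 − 0.04·1.411776 = 0.82352896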